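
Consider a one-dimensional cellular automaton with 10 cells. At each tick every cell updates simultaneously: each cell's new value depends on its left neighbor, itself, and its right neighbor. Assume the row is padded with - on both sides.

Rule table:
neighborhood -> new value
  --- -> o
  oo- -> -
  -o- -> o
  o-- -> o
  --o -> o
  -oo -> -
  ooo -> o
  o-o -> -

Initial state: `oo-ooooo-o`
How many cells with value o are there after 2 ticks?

8

----ooo--o
oooo-o-ooo
count of o: 8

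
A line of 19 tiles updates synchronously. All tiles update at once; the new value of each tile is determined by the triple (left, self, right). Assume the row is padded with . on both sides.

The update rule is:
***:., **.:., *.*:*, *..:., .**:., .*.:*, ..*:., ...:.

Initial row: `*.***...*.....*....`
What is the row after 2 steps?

step 1: **......*.....*....
step 2: ........*.....*....

........*.....*....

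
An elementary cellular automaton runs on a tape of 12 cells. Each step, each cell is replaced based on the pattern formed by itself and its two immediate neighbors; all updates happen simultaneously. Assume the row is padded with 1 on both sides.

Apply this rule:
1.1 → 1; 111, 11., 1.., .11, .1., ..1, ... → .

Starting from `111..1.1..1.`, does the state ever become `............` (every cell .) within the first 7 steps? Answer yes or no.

step 1: ......1....1
step 2: ............
all cells are . at step 2

yes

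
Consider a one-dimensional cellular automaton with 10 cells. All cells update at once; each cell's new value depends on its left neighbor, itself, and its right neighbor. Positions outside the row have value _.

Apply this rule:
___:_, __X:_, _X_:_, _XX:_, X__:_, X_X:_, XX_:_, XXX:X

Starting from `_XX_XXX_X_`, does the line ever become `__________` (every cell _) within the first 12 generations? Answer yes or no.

yes

_____X____
__________
all cells are _ at generation 2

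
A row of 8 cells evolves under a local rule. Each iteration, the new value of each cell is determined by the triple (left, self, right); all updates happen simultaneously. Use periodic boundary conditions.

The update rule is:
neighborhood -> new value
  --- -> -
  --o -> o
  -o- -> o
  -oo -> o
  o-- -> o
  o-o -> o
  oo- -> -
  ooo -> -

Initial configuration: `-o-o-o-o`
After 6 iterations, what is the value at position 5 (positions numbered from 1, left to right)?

-

oooooooo
--------
--------  (fixed point — unchanged through iteration 6)
position 5 holds -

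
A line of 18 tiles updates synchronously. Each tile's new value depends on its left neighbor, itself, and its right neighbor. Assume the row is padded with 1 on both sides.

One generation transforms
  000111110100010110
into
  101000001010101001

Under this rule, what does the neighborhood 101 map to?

At position 8 the neighborhood is 101; the next row has 1 there.

1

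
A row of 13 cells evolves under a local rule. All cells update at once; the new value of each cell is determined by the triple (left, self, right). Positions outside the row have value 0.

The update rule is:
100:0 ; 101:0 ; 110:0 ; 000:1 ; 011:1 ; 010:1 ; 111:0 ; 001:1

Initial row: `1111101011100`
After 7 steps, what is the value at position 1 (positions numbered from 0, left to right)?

0

1000001010001
1011111010111
1010000010100
1010111110101
1010100000101
1010101111101
1010101000001
position 1 holds 0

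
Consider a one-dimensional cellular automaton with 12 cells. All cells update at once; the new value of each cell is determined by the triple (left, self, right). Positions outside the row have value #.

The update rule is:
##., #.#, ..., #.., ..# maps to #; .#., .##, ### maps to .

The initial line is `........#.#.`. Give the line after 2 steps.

step 1: ########.#.#
step 2: .......##.#.

.......##.#.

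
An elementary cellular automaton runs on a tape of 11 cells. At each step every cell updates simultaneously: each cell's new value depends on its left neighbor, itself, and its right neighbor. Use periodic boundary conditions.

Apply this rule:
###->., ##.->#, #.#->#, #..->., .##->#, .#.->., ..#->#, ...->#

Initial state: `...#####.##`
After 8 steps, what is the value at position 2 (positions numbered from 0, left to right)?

#

step 1: .###...####
step 2: ##.#.###..#
step 3: .##.##.#.##
step 4: #######.###
step 5: ......###..
step 6: #######.#.#
step 7: ......##.##
step 8: .##########
position 2 holds #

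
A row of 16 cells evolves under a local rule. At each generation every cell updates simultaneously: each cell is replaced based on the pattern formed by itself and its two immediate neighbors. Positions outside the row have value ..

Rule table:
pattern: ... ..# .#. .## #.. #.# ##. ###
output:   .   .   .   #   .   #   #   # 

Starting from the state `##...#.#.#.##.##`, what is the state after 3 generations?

##......########

##....#.#.######
##.....#.#######
##......########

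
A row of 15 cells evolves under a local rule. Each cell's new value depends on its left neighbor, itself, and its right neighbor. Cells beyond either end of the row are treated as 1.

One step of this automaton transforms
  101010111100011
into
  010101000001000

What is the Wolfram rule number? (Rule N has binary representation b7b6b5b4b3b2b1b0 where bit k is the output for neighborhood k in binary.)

position 7: 111 → 0  (bit 7 = 0)
position 0: 110 → 0  (bit 6 = 0)
position 1: 101 → 1  (bit 5 = 1)
position 10: 100 → 0  (bit 4 = 0)
position 6: 011 → 0  (bit 3 = 0)
position 2: 010 → 0  (bit 2 = 0)
position 12: 001 → 0  (bit 1 = 0)
position 11: 000 → 1  (bit 0 = 1)
bits b7..b0 = 00100001 = 33

33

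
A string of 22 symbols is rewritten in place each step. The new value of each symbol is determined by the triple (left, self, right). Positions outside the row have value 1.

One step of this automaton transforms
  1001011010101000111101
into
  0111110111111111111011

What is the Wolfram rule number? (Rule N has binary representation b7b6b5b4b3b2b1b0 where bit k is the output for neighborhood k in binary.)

position 17: 111 → 1  (bit 7 = 1)
position 0: 110 → 0  (bit 6 = 0)
position 4: 101 → 1  (bit 5 = 1)
position 1: 100 → 1  (bit 4 = 1)
position 5: 011 → 1  (bit 3 = 1)
position 3: 010 → 1  (bit 2 = 1)
position 2: 001 → 1  (bit 1 = 1)
position 14: 000 → 1  (bit 0 = 1)
bits b7..b0 = 10111111 = 191

191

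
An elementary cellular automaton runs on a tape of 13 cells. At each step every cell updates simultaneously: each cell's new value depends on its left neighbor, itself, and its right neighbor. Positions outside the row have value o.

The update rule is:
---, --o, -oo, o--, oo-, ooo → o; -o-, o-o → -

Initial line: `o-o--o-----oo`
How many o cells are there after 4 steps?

step 1: o--oo-ooooooo
step 2: ooooo-ooooooo
step 3: ooooo-ooooooo  (fixed point — unchanged through step 4)
count of o: 12

12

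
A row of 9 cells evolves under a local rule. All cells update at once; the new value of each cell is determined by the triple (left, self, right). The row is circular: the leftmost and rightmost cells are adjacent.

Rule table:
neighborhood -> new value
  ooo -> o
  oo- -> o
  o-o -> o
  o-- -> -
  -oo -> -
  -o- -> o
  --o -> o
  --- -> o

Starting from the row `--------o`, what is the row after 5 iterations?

oooo-oooo

-oooooooo
o-ooooooo
oo-oooooo
ooo-ooooo
oooo-oooo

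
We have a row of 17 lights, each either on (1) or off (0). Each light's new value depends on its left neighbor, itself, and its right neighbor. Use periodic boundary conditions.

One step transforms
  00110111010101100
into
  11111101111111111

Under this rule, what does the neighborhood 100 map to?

1

At position 15 the neighborhood is 100; the next row has 1 there.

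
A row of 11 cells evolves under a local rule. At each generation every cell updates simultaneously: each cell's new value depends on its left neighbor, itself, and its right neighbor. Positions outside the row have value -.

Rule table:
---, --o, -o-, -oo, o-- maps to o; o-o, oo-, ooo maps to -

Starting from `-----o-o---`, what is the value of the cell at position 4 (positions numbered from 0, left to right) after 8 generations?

oooooo-oooo
o------o---
ooooooooooo
o----------
ooooooooooo  (repeats generation 3; period 2)
generation 8: o----------
position 4 holds -

-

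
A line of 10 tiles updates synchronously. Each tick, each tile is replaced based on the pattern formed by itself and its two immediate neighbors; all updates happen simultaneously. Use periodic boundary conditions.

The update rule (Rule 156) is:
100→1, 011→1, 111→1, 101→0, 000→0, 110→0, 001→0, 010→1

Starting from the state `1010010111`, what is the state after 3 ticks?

0011010111
1010010110
1011010100

1011010100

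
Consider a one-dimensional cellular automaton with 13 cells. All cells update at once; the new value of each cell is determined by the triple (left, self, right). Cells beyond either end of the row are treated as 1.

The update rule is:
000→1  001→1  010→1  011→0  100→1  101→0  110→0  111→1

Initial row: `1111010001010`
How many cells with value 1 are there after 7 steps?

8

1110011111010
1101101110010
1000000101110
0111111100100
0011111011111
1101110001111
1000101110111
count of 1: 8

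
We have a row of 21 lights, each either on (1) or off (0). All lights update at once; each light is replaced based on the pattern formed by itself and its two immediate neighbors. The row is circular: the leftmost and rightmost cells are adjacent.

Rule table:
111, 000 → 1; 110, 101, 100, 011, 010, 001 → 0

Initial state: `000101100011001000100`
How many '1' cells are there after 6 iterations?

110000001000000010001
100111100011111000100
000011001001110010000
111000000000100000111
110011111110001110011
100001111100100100001
count of 1: 9

9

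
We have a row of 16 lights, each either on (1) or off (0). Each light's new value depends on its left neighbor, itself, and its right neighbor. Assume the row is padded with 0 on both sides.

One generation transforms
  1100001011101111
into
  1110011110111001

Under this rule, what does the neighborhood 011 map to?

1

At position 0 the neighborhood is 011; the next row has 1 there.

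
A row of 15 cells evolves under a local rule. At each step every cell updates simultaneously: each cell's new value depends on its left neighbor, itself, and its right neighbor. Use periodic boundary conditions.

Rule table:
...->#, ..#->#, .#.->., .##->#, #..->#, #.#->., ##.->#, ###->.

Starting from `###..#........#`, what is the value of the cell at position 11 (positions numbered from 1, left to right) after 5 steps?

#

..###.#########
###.#.#.......#
..#....########
##.#####......#
.#.#...########
position 11 holds #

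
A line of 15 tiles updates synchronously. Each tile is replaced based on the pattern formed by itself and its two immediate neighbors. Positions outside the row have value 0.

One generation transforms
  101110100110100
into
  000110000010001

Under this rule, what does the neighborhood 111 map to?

At position 3 the neighborhood is 111; the next row has 1 there.

1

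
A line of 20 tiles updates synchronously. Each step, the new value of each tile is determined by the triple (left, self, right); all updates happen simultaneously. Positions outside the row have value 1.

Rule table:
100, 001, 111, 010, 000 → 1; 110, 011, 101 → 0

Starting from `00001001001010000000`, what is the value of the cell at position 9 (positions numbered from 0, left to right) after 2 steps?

1

11111111111011111111
11111111110001111111
position 9 holds 1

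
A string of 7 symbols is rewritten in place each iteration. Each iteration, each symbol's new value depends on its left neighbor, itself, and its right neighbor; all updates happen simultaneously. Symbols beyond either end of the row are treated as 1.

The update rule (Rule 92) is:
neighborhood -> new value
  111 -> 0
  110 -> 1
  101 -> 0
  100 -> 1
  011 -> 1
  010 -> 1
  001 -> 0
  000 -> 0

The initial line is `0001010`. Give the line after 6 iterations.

iteration 1: 1001010
iteration 2: 1101010
iteration 3: 0101010
iteration 4: 0101010  (fixed point — unchanged through iteration 6)

0101010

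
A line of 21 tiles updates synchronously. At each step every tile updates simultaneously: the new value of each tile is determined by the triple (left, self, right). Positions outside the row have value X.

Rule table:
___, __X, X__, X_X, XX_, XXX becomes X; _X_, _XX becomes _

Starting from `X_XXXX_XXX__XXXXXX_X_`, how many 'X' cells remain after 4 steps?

18

XX_XXXX_XXXX_XXXXXX_X
XXX_XXXX_XXXX_XXXXXX_
XXXX_XXXX_XXXX_XXXXXX
XXXXX_XXXX_XXXX_XXXXX
count of X: 18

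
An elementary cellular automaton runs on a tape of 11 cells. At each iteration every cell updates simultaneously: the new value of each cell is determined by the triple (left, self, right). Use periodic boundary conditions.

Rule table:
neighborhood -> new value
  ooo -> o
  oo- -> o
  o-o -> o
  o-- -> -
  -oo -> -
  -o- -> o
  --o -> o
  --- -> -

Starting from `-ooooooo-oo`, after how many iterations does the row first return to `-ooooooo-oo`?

o-ooooooo-o
oo-ooooooo-
-oo-ooooooo
o-oo-oooooo
oo-oo-ooooo
ooo-oo-oooo
oooo-oo-ooo
ooooo-oo-oo
oooooo-oo-o
ooooooo-oo-
-ooooooo-oo

11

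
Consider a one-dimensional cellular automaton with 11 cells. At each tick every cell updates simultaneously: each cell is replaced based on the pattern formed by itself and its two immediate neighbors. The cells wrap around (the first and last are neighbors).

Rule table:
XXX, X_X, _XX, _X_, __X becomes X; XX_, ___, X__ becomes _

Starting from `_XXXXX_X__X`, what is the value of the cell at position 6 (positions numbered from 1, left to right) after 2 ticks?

X

XXXXX_XX_XX
XXXX_XX_XXX
position 6 holds X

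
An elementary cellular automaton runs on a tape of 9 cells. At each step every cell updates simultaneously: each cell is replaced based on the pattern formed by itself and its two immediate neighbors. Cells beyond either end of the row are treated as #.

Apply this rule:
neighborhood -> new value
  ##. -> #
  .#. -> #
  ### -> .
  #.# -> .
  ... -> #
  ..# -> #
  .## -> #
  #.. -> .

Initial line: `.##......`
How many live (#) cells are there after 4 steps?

.##.#####
.##.#....
.##.#.###
.##.#.#..
count of #: 4

4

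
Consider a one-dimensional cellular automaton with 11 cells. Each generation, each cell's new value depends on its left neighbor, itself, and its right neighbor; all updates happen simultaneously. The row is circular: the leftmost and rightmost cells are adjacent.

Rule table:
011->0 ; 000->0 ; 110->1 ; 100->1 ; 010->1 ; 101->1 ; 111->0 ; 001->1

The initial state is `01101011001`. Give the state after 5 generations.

generation 1: 10111101111
generation 2: 11000110000
generation 3: 01101011001  (repeats generation 0; period 3)
generation 5: 11000110000

11000110000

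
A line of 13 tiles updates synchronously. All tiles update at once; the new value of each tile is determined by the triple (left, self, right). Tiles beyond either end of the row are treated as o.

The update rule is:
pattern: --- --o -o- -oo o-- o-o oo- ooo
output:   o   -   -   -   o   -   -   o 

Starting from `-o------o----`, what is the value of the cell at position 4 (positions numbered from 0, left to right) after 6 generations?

o

--ooooo--ooo-
o--ooo-o--o--
-o--o---o--o-
--o--oo--o---
o--o---o--oo-
-o--oo--o----
position 4 holds o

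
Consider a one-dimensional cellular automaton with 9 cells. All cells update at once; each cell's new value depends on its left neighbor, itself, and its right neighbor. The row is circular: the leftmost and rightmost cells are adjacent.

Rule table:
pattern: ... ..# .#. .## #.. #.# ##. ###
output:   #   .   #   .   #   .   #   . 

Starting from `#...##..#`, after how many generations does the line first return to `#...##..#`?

generation 1: ###..##..
generation 2: ..##..##.
generation 3: #..##..##
generation 4: ##..##...
generation 5: .##..###.
generation 6: ..##...##
generation 7: #..###..#
generation 8: ##...##..
generation 9: .###..##.
generation 10: ...##..##
generation 11: ##..##..#
generation 12: .##..##..
generation 13: ..##..###
generation 14: #..##...#
generation 15: ##..###..
generation 16: .##...##.
generation 17: ..###..##
generation 18: #...##..#

18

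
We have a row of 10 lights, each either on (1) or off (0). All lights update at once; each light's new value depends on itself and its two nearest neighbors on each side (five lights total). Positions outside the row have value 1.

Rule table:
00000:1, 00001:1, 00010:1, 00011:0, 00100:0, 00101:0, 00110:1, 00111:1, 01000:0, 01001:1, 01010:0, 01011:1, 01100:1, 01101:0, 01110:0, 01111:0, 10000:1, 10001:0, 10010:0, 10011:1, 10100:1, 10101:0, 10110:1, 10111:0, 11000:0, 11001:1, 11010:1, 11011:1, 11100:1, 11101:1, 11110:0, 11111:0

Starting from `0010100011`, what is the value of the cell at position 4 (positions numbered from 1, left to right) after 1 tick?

0

1000100010
position 4 holds 0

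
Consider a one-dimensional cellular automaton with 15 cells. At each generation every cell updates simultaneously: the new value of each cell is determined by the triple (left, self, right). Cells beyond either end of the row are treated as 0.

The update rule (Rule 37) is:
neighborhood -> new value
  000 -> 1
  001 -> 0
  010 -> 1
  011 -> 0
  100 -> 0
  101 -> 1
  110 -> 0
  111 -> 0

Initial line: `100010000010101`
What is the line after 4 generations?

111111011110000

101010111011111
111111000100000
000000010101111
111111011110000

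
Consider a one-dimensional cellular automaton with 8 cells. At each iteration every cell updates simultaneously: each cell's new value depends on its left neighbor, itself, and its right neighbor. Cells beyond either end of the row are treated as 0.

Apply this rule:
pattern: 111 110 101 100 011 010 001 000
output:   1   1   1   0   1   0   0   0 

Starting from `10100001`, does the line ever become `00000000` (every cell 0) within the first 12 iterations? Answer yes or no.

01000000
00000000
all cells are 0 at iteration 2

yes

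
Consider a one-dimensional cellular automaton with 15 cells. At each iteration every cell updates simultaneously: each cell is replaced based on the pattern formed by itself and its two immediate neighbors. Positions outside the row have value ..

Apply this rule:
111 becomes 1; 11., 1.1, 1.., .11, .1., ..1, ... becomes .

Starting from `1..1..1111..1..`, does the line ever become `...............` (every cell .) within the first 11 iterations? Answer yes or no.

.......11......
...............
all cells are . at iteration 2

yes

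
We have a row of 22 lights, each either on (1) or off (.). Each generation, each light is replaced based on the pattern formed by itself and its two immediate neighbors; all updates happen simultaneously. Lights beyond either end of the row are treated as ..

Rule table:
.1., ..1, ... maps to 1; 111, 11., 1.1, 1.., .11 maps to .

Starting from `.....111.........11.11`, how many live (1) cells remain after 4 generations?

6

11111....11111111.....
......111.........1111
111111....11111111....
.......111.........111
count of 1: 6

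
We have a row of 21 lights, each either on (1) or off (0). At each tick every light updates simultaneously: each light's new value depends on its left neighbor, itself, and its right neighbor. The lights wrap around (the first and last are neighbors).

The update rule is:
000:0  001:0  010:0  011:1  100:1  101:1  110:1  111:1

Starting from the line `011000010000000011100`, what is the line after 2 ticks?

011100001000000011110
011110000100000011111

011110000100000011111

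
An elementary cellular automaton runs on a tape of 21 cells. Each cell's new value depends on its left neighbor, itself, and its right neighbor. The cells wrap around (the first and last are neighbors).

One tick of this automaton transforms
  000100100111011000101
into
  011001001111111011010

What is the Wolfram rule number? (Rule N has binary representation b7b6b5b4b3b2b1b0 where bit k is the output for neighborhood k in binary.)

position 10: 111 → 1  (bit 7 = 1)
position 11: 110 → 1  (bit 6 = 1)
position 12: 101 → 1  (bit 5 = 1)
position 0: 100 → 0  (bit 4 = 0)
position 9: 011 → 1  (bit 3 = 1)
position 3: 010 → 0  (bit 2 = 0)
position 2: 001 → 1  (bit 1 = 1)
position 1: 000 → 1  (bit 0 = 1)
bits b7..b0 = 11101011 = 235

235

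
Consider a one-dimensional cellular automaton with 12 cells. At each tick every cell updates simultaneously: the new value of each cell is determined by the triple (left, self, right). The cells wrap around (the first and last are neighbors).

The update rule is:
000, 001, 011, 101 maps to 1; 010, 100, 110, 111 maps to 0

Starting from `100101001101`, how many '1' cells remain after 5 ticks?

001010011011
010100110110
101001101100
010011011001
100110110010
count of 1: 6

6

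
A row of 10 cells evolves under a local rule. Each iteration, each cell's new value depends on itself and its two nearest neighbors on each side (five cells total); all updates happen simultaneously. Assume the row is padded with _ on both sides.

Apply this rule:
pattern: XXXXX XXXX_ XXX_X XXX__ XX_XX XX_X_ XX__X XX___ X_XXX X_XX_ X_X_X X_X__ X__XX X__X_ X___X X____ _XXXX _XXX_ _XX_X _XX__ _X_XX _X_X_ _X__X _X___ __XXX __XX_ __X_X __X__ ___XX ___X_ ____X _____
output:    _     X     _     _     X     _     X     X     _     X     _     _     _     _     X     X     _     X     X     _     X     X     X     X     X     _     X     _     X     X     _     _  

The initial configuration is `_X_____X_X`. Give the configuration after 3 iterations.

XX___XXX__

iteration 1: X_XX__XXX_
iteration 2: XXX_X_XX_X
iteration 3: XX___XXX__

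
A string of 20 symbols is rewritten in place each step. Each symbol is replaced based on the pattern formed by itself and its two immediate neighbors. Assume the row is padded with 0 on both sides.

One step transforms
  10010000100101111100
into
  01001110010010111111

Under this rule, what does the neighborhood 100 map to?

1

At position 1 the neighborhood is 100; the next row has 1 there.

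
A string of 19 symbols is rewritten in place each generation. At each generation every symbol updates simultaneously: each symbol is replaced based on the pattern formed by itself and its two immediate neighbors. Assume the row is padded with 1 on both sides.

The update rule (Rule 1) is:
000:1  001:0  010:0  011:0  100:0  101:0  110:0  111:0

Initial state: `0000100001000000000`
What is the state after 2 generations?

0110001100011111110
0000100001000000000

0000100001000000000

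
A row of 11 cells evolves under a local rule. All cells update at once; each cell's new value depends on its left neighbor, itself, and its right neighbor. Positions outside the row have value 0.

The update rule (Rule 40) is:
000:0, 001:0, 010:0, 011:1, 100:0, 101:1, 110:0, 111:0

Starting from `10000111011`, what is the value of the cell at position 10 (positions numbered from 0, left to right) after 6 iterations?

00000100110
00000000100
00000000000
00000000000  (fixed point — unchanged through iteration 6)
position 10 holds 0

0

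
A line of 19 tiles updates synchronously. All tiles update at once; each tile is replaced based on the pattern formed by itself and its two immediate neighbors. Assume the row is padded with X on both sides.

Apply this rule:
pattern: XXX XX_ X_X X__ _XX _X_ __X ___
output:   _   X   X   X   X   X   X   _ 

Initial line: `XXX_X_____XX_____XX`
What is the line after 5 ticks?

__XX__________XXXXX

tick 1: __XXXX___XXXX___XX_
tick 2: XXX__XX_XX__XX_XXXX
tick 3: __XXXXXXXXXXXXXX___
tick 4: XXX____________XX_X
tick 5: __XX__________XXXXX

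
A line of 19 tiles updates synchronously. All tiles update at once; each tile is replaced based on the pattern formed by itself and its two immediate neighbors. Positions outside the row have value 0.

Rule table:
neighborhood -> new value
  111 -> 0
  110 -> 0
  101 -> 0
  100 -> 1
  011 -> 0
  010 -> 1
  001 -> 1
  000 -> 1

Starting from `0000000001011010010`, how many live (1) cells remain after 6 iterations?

4

1111111111000011111
0000000000111100000
1111111111000011111  (repeats iteration 1; period 2)
iteration 6: 0000000000111100000
count of 1: 4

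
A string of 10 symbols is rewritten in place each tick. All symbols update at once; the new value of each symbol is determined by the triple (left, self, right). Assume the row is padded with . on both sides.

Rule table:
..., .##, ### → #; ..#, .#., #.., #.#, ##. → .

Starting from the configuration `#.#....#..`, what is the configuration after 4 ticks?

....##...#
###.#..#..
##.......#
#..#####..

#..#####..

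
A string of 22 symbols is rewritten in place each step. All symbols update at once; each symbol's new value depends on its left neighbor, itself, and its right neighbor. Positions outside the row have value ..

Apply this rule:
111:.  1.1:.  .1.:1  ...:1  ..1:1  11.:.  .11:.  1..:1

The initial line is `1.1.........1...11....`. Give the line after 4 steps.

step 1: 1.11111111111111..1111
step 2: 1...............11....
step 3: 1111111111111111..1111
step 4: ................11....

................11....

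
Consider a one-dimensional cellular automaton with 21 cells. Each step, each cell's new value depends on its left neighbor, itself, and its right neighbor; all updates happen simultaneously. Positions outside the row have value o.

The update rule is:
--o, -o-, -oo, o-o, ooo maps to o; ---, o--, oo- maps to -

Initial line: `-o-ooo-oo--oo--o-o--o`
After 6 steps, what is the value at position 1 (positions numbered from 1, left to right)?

-

ooooo-oo--oo--oooo-oo
oooo-oo--oo--oooo-ooo
ooo-oo--oo--oooo-oooo
oo-oo--oo--oooo-ooooo
o-oo--oo--oooo-oooooo
-oo--oo--oooo-ooooooo
position 1 holds -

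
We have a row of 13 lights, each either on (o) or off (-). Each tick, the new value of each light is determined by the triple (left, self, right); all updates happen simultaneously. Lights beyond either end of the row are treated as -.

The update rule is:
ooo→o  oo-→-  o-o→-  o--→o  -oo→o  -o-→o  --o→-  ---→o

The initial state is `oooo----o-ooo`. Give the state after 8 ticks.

tick 1: ooo-ooo-o-oo-
tick 2: oo--oo--o-o-o
tick 3: o-o-o-o-o-o-o
tick 4: o-o-o-o-o-o-o  (fixed point — unchanged through tick 8)

o-o-o-o-o-o-o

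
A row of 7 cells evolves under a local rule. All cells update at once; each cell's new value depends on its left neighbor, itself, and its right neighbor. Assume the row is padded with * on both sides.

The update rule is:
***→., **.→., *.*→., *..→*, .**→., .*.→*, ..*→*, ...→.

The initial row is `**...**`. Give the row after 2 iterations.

***.***

..*.*..
***.***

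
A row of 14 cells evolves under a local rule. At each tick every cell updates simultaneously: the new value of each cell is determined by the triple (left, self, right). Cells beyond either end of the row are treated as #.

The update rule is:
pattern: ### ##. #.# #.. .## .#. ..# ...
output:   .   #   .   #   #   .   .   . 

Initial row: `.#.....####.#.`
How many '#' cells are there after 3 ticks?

5

..#....#..#...
#..#....#..#..
##..#....#..#.
count of #: 5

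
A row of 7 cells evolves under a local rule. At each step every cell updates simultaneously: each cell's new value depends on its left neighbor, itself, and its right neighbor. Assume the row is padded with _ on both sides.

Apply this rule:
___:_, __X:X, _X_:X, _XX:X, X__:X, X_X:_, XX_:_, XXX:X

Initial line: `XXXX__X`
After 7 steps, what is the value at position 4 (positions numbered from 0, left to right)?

step 1: XXX_XXX
step 2: XX__XX_
step 3: X_XXX_X
step 4: X_XX__X
step 5: X_X_XXX
step 6: X_X_XX_
step 7: X_X_X_X
position 4 holds X

X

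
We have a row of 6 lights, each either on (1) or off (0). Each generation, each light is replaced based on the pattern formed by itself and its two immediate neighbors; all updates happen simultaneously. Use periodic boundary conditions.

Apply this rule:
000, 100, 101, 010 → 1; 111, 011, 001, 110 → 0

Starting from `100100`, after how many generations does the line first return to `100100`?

110110
001001
101101
010010
011011
100100

6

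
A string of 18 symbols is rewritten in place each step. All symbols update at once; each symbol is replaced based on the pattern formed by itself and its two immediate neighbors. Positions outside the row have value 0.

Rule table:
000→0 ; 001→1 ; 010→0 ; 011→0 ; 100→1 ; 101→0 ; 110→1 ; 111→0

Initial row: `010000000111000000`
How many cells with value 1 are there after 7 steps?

step 1: 101000001001100000
step 2: 000100010110110000
step 3: 001010100010011000
step 4: 010000010101101100
step 5: 101000100000100110
step 6: 000101010001011011
step 7: 001000001010001001
count of 1: 5

5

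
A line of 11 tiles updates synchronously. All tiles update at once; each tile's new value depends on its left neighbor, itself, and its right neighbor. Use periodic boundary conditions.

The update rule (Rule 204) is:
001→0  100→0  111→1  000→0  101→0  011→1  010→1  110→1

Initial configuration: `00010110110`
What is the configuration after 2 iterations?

00010110110  (fixed point — unchanged through iteration 2)

00010110110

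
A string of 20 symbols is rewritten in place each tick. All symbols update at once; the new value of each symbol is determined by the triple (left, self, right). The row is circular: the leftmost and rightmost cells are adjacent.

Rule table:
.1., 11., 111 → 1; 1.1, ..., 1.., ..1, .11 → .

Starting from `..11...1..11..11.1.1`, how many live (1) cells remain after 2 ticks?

...1...1...1...1.1.1
...1...1...1...1.1.1
count of 1: 6

6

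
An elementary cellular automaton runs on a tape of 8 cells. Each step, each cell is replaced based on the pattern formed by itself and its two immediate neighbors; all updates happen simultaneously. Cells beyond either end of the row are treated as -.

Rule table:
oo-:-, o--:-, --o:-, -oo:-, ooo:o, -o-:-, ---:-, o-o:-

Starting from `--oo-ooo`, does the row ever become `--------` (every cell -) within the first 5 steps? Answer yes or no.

------o-
--------
all cells are - at step 2

yes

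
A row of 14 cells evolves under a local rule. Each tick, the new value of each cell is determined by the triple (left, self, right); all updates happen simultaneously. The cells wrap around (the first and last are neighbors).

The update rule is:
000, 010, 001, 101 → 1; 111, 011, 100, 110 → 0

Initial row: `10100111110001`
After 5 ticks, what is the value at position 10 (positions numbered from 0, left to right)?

0

01101000000110
10011011111000
10100100000011
01101101111100
10010010000001
position 10 holds 0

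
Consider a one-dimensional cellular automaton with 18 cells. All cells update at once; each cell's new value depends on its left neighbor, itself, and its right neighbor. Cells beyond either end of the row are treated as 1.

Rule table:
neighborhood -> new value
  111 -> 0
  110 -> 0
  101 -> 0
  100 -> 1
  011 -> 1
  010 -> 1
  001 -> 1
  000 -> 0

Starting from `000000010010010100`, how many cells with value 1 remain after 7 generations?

8

generation 1: 100000111111110111
generation 2: 010001100000000100
generation 3: 011011010000001111
generation 4: 010010011000011000
generation 5: 011111110100110101
generation 6: 010000000111100101
generation 7: 011000001100011101
count of 1: 8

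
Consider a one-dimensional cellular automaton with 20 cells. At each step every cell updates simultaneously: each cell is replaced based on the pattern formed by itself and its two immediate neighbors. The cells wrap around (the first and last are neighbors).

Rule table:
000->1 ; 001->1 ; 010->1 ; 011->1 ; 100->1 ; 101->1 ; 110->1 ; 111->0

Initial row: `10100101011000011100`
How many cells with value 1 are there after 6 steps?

3

11111111111111110111
00000000000000011100
11111111111111110111  (repeats step 1; period 2)
step 6: 00000000000000011100
count of 1: 3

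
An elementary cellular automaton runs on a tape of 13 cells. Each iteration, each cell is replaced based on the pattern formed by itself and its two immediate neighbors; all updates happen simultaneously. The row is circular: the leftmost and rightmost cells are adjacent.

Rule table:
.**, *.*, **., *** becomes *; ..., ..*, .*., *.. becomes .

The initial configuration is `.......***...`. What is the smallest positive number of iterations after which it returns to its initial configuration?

1

.......***...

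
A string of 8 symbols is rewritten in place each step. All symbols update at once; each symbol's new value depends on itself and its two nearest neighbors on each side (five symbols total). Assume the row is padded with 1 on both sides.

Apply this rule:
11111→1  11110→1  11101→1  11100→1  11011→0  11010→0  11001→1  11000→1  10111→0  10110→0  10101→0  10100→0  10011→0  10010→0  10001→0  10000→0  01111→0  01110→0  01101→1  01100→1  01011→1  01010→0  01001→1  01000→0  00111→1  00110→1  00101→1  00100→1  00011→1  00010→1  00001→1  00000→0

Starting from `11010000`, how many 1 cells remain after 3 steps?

4

11000011
11101110
11100010
count of 1: 4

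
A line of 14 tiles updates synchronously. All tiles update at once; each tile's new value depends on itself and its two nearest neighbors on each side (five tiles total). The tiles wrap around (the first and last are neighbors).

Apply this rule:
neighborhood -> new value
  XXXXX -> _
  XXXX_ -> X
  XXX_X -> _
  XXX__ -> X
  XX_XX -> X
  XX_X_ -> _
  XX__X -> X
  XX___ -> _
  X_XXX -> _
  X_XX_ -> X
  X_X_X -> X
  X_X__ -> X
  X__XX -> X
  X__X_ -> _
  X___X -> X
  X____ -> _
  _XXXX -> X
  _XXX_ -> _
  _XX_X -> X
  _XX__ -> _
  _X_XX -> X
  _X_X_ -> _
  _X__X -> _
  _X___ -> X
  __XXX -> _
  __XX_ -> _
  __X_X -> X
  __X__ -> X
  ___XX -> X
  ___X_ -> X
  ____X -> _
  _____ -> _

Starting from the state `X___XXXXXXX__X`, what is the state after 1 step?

__XX_X___XXXX_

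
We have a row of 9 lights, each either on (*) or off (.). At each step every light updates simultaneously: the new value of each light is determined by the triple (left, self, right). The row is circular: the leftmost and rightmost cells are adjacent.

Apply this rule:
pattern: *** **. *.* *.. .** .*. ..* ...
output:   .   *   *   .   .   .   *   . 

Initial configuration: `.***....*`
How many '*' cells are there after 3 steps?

3

*..*...*.
..*...*.*
.*...*.*.
count of *: 3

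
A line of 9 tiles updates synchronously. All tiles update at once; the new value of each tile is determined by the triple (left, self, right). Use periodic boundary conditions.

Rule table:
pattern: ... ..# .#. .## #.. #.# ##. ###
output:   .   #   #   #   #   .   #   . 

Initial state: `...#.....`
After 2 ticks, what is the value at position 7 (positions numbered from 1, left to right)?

.

..###....
.##.##...
position 7 holds .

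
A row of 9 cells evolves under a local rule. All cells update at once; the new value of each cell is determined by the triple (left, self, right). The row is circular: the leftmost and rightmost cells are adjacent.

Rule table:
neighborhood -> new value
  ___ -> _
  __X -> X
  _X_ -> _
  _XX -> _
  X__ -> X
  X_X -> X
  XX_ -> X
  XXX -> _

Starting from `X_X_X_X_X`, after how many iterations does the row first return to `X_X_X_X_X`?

9

XX_X_X_X_
_XX_X_X_X
X_XX_X_X_
_X_XX_X_X
X_X_XX_X_
_X_X_XX_X
X_X_X_XX_
_X_X_X_XX
X_X_X_X_X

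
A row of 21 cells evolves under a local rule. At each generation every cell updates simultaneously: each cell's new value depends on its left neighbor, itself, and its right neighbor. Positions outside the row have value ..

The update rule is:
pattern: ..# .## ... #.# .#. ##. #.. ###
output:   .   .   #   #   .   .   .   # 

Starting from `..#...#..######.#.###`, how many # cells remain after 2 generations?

9

#...#.....####.#.#.#.
..#...###..##.#.#.#..
count of #: 9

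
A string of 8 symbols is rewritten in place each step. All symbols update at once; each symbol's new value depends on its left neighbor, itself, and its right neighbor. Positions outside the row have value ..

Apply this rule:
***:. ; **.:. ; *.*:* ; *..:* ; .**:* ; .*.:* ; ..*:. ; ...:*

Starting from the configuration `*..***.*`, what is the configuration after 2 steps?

**.*..**
*.***.*.

*.***.*.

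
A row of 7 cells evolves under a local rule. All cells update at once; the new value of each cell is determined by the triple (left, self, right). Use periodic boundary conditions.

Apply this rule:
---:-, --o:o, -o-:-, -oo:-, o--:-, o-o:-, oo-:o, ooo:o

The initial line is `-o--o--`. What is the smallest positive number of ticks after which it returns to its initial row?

o--o---
--o---o
-o---o-
o---o--
---o--o
--o--o-
-o--o--

7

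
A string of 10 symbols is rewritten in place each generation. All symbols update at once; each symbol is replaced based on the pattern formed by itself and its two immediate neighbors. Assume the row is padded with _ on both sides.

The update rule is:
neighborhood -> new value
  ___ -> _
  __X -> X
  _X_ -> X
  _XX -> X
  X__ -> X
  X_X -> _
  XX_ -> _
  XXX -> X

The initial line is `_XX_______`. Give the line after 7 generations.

XX_X______
X__XX_____
XXXX_X____
XXX__XX___
XX_XXX_X__
X__XX__XX_
XXXX_XXX_X

XXXX_XXX_X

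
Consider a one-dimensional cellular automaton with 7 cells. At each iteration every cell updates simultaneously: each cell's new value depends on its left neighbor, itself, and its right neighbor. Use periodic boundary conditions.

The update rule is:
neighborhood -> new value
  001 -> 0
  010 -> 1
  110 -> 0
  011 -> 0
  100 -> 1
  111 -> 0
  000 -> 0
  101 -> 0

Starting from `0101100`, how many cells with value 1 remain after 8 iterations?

0100010
0110011
0001000
0001100
0000010
0000011
1000000
1100000
count of 1: 2

2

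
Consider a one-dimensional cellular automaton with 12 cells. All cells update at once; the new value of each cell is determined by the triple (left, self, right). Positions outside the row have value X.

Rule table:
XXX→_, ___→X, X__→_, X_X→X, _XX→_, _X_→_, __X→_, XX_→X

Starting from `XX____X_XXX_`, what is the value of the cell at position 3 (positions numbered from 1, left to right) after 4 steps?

step 1: _X_XX__X__XX
step 2: X_X_X_______
step 3: XX_X__XXXXX_
step 4: _XX_______XX
position 3 holds X

X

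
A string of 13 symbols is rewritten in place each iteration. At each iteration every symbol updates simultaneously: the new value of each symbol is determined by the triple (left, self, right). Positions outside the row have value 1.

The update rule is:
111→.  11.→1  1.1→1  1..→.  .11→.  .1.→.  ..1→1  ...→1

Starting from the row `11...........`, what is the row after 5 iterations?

.1.1111111111
1.1..........
11..111111111
.1.1.........
1.1..11111111

1.1..11111111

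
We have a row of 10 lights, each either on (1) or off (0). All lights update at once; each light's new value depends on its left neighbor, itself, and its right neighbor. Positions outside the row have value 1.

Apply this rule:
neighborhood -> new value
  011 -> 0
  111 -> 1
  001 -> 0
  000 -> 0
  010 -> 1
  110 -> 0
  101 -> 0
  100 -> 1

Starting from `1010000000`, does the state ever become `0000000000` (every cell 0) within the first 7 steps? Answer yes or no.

no

0011000000
1000100000
0100110000
0110001000
0001001100
1001100010
0100010010
step 7 is 0100010010, still not uniform 0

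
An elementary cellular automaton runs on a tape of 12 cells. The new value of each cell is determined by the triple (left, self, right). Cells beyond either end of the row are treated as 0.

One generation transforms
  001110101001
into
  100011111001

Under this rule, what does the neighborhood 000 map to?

1

At position 0 the neighborhood is 000; the next row has 1 there.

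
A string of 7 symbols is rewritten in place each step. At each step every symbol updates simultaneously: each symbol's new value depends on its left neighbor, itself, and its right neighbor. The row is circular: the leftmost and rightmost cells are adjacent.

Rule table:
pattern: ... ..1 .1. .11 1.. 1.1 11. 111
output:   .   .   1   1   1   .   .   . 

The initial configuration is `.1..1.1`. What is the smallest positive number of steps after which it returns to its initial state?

2

.11.1.1
.1..1.1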